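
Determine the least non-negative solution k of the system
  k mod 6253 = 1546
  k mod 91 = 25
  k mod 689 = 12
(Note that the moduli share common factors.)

1308423

gcd(6253, 91) = 13 and 13 | (25 − 1546), so the pair is consistent; merging gives k ≡ 39064 (mod 43771), where 43771 = lcm(6253, 91).
gcd(43771, 689) = 13 and 13 | (12 − 39064), so the pair is consistent; merging gives k ≡ 1308423 (mod 2319863), where 2319863 = lcm(43771, 689).
The solution is unique modulo lcm(6253, 91, 689) = 2319863.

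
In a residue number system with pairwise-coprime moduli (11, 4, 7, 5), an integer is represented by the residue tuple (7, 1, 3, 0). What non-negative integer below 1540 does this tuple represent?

1305

Combine the congruences pairwise.
From x ≡ 7 (mod 11) write x = 7 + 11t. Substituting into x ≡ 1 (mod 4) gives 11t ≡ 2 (mod 4), and since 3⁻¹ ≡ 3 (mod 4), t ≡ 2. Hence x ≡ 7 + 11·2 = 29 (mod 44).
From x ≡ 29 (mod 44) write x = 29 + 44t. Substituting into x ≡ 3 (mod 7) gives 44t ≡ 2 (mod 7), and since 2⁻¹ ≡ 4 (mod 7), t ≡ 1. Hence x ≡ 29 + 44·1 = 73 (mod 308).
From x ≡ 73 (mod 308) write x = 73 + 308t. Substituting into x ≡ 0 (mod 5) gives 308t ≡ 2 (mod 5), and since 3⁻¹ ≡ 2 (mod 5), t ≡ 4. Hence x ≡ 73 + 308·4 = 1305 (mod 1540).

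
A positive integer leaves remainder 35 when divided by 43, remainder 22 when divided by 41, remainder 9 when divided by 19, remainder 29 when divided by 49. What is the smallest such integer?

813380

The moduli are pairwise coprime; N = 43·41·19·49 = 1641353.
N/43 = 38171; 38171 ≡ 30 (mod 43); 30·33 ≡ 1, so inverse 33.
N/41 = 40033; 40033 ≡ 17 (mod 41); 17·29 ≡ 1, so inverse 29.
N/19 = 86387; 86387 ≡ 13 (mod 19); 13·3 ≡ 1, so inverse 3.
N/49 = 33497; 33497 ≡ 30 (mod 49); 30·18 ≡ 1, so inverse 18.
t ≡ 35·38171·33 + 22·40033·29 + 9·86387·3 + 29·33497·18 = 89446442.
89446442 mod 1641353 = 813380.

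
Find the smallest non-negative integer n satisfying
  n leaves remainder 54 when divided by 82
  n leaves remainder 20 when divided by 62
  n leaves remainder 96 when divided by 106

Combine the congruences pairwise.
gcd(82, 62) = 2 and 2 | (20 − 54), so the pair is consistent; merging gives n ≡ 1694 (mod 2542), where 2542 = lcm(82, 62).
gcd(2542, 106) = 2 and 2 | (96 − 1694), so the pair is consistent; merging gives n ≡ 11862 (mod 134726), where 134726 = lcm(2542, 106).
The solution is unique modulo lcm(82, 62, 106) = 134726.

11862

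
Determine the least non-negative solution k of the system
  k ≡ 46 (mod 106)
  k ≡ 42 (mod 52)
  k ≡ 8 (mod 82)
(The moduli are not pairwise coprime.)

90782

gcd(106, 52) = 2 and 2 | (42 − 46), so the pair is consistent; merging gives k ≡ 2590 (mod 2756), where 2756 = lcm(106, 52).
gcd(2756, 82) = 2 and 2 | (8 − 2590), so the pair is consistent; merging gives k ≡ 90782 (mod 112996), where 112996 = lcm(2756, 82).
The solution is unique modulo lcm(106, 52, 82) = 112996.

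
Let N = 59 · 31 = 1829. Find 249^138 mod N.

Mod 59: 249 ≡ 13; by Fermat, exponent reduces to 138 mod 58 = 22; 13^22 ≡ 16 (mod 59).
Mod 31: 249 ≡ 1; by Fermat, exponent reduces to 138 mod 30 = 18; 1^18 ≡ 1 (mod 31).
Combine by CRT: x ≡ 16 (mod 59), x ≡ 1 (mod 31) ⇒ x ≡ 311 (mod 1829).

311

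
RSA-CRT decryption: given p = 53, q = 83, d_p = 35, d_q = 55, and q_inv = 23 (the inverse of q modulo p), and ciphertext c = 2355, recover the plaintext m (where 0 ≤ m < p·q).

m₁ = c^(d_p) mod p: c ≡ 23 (mod 53), and 23^35 mod 53 = 30.
m₂ = c^(d_q) mod q: c ≡ 31 (mod 83), and 31^55 mod 83 = 41.
h = q_inv·(m₁ − m₂) mod p = 23·(30 − 41) mod 53 = 12.
m = m₂ + h·q = 41 + 12·83 = 1037.

1037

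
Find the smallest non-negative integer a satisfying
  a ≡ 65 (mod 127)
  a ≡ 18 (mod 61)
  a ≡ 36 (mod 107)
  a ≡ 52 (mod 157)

110768576

The moduli are pairwise coprime; N = 127·61·107·157 = 130141853.
N/127 = 1024739; 1024739 ≡ 103 (mod 127); 103·37 ≡ 1, so inverse 37.
N/61 = 2133473; 2133473 ≡ 59 (mod 61); 59·30 ≡ 1, so inverse 30.
N/107 = 1216279; 1216279 ≡ 10 (mod 107); 10·75 ≡ 1, so inverse 75.
N/157 = 828929; 828929 ≡ 126 (mod 157); 126·81 ≡ 1, so inverse 81.
a ≡ 65·1024739·37 + 18·2133473·30 + 36·1216279·75 + 52·828929·81 = 10391974963.
10391974963 mod 130141853 = 110768576.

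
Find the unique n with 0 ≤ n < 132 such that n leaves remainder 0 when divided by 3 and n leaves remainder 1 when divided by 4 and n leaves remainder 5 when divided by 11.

The moduli are pairwise coprime; M = 3·4·11 = 132.
M/3 = 44; 44 ≡ 2 (mod 3); 2·2 ≡ 1, so inverse 2.
M/4 = 33; 33 ≡ 1 (mod 4), inverse 1.
M/11 = 12; 12 ≡ 1 (mod 11), inverse 1.
n ≡ 0·44·2 + 1·33·1 + 5·12·1 = 93.
93 mod 132 = 93.

93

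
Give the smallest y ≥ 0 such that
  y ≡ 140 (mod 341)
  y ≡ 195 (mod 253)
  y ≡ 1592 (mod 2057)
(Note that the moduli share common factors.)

gcd(341, 253) = 11 and 11 | (195 − 140), so the pair is consistent; merging gives y ≡ 5255 (mod 7843), where 7843 = lcm(341, 253).
gcd(7843, 2057) = 11 and 11 | (1592 − 5255), so the pair is consistent; merging gives y ≡ 750340 (mod 1466641), where 1466641 = lcm(7843, 2057).
The solution is unique modulo lcm(341, 253, 2057) = 1466641.

750340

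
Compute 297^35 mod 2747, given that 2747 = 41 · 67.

1846

Mod 41: 297 ≡ 10; 10^35 ≡ 1 (mod 41).
Mod 67: 297 ≡ 29; 29^35 ≡ 37 (mod 67).
Combine by CRT: x ≡ 1 (mod 41), x ≡ 37 (mod 67) ⇒ x ≡ 1846 (mod 2747).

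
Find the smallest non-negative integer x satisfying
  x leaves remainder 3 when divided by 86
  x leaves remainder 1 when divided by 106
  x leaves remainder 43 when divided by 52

Combine the congruences pairwise.
gcd(86, 106) = 2 and 2 | (1 − 3), so the pair is consistent; merging gives x ≡ 1379 (mod 4558), where 4558 = lcm(86, 106).
gcd(4558, 52) = 2 and 2 | (43 − 1379), so the pair is consistent; merging gives x ≡ 10495 (mod 118508), where 118508 = lcm(4558, 52).
The solution is unique modulo lcm(86, 106, 52) = 118508.

10495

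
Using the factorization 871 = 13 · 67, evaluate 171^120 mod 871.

1

Mod 13: 171 ≡ 2; since 12 | 120, by Fermat 2^120 ≡ 1 (mod 13).
Mod 67: 171 ≡ 37; by Fermat, exponent reduces to 120 mod 66 = 54; 37^54 ≡ 1 (mod 67).
Combine by CRT: x ≡ 1 (mod 13), x ≡ 1 (mod 67) ⇒ x ≡ 1 (mod 871).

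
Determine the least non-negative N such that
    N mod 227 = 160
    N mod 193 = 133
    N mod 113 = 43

From N ≡ 160 (mod 227) write N = 160 + 227t. Substituting into N ≡ 133 (mod 193) gives 227t ≡ 166 (mod 193), and since 34⁻¹ ≡ 176 (mod 193), t ≡ 73. Hence N ≡ 160 + 227·73 = 16731 (mod 43811).
From N ≡ 16731 (mod 43811) write N = 16731 + 43811t. Substituting into N ≡ 43 (mod 113) gives 43811t ≡ 36 (mod 113), and since 80⁻¹ ≡ 89 (mod 113), t ≡ 40. Hence N ≡ 16731 + 43811·40 = 1769171 (mod 4950643).

1769171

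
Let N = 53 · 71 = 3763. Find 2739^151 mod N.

Mod 53: 2739 ≡ 36; by Fermat, exponent reduces to 151 mod 52 = 47; 36^47 ≡ 49 (mod 53).
Mod 71: 2739 ≡ 41; by Fermat, exponent reduces to 151 mod 70 = 11; 41^11 ≡ 39 (mod 71).
Combine by CRT: x ≡ 49 (mod 53), x ≡ 39 (mod 71) ⇒ x ≡ 2169 (mod 3763).

2169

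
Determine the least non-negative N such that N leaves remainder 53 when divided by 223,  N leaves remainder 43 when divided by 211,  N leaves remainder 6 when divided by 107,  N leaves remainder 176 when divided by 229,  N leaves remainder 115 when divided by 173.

The moduli are pairwise coprime; M = 223·211·107·229·173 = 199458561007.
M/223 = 894433009; 894433009 ≡ 79 (mod 223); 79·48 ≡ 1, so inverse 48.
M/211 = 945301237; 945301237 ≡ 137 (mod 211); 137·134 ≡ 1, so inverse 134.
M/107 = 1864098701; 1864098701 ≡ 20 (mod 107); 20·91 ≡ 1, so inverse 91.
M/229 = 870998083; 870998083 ≡ 18 (mod 229); 18·140 ≡ 1, so inverse 140.
M/173 = 1152939659; 1152939659 ≡ 16 (mod 173); 16·119 ≡ 1, so inverse 119.
N ≡ 53·894433009·48 + 43·945301237·134 + 6·1864098701·91 + 176·870998083·140 + 115·1152939659·119 = 45979433191771.
45979433191771 mod 199458561007 = 103964160161.

103964160161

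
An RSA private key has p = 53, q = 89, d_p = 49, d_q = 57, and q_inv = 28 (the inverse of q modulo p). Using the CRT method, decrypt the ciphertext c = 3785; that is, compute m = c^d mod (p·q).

m₁ = c^(d_p) mod p: c ≡ 22 (mod 53), and 22^49 mod 53 = 21.
m₂ = c^(d_q) mod q: c ≡ 47 (mod 89), and 47^57 mod 89 = 10.
h = q_inv·(m₁ − m₂) mod p = 28·(21 − 10) mod 53 = 43.
m = m₂ + h·q = 10 + 43·89 = 3837.

3837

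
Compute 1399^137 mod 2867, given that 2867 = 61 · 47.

Mod 61: 1399 ≡ 57; by Fermat, exponent reduces to 137 mod 60 = 17; 57^17 ≡ 16 (mod 61).
Mod 47: 1399 ≡ 36; by Fermat, exponent reduces to 137 mod 46 = 45; 36^45 ≡ 17 (mod 47).
Combine by CRT: x ≡ 16 (mod 61), x ≡ 17 (mod 47) ⇒ x ≡ 2273 (mod 2867).

2273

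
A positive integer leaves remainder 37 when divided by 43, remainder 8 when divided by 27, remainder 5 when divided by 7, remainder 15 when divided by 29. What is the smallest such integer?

81737

The moduli are pairwise coprime; N = 43·27·7·29 = 235683.
N/43 = 5481; 5481 ≡ 20 (mod 43); 20·28 ≡ 1, so inverse 28.
N/27 = 8729; 8729 ≡ 8 (mod 27); 8·17 ≡ 1, so inverse 17.
N/7 = 33669; 33669 ≡ 6 (mod 7); 6·6 ≡ 1, so inverse 6.
N/29 = 8127; 8127 ≡ 7 (mod 29); 7·25 ≡ 1, so inverse 25.
x ≡ 37·5481·28 + 8·8729·17 + 5·33669·6 + 15·8127·25 = 10923155.
10923155 mod 235683 = 81737.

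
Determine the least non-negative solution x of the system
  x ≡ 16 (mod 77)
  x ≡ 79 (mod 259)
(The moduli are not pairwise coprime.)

gcd(77, 259) = 7 and 7 | (79 − 16), so the pair is consistent; merging gives x ≡ 1633 (mod 2849), where 2849 = lcm(77, 259).
The solution is unique modulo lcm(77, 259) = 2849.

1633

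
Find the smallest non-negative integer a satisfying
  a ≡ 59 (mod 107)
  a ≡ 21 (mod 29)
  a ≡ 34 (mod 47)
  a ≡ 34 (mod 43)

Combine the congruences pairwise.
From a ≡ 59 (mod 107) write a = 59 + 107t. Substituting into a ≡ 21 (mod 29) gives 107t ≡ 20 (mod 29), and since 20⁻¹ ≡ 16 (mod 29), t ≡ 1. Hence a ≡ 59 + 107·1 = 166 (mod 3103).
From a ≡ 166 (mod 3103) write a = 166 + 3103t. Substituting into a ≡ 34 (mod 47) gives 3103t ≡ 9 (mod 47), and since 1⁻¹ ≡ 1 (mod 47), t ≡ 9. Hence a ≡ 166 + 3103·9 = 28093 (mod 145841).
From a ≡ 28093 (mod 145841) write a = 28093 + 145841t. Substituting into a ≡ 34 (mod 43) gives 145841t ≡ 20 (mod 43), and since 28⁻¹ ≡ 20 (mod 43), t ≡ 13. Hence a ≡ 28093 + 145841·13 = 1924026 (mod 6271163).

1924026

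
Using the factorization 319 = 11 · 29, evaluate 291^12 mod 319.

Mod 11: 291 ≡ 5; by Fermat, exponent reduces to 12 mod 10 = 2; 5^2 ≡ 3 (mod 11).
Mod 29: 291 ≡ 1; 1^12 ≡ 1 (mod 29).
Combine by CRT: x ≡ 3 (mod 11), x ≡ 1 (mod 29) ⇒ x ≡ 146 (mod 319).

146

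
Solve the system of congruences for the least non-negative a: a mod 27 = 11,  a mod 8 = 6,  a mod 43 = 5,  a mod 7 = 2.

48638

Combine the congruences pairwise.
From a ≡ 11 (mod 27) write a = 11 + 27t. Substituting into a ≡ 6 (mod 8) gives 27t ≡ 3 (mod 8), and since 3⁻¹ ≡ 3 (mod 8), t ≡ 1. Hence a ≡ 11 + 27·1 = 38 (mod 216).
From a ≡ 38 (mod 216) write a = 38 + 216t. Substituting into a ≡ 5 (mod 43) gives 216t ≡ 10 (mod 43), and since 1⁻¹ ≡ 1 (mod 43), t ≡ 10. Hence a ≡ 38 + 216·10 = 2198 (mod 9288).
From a ≡ 2198 (mod 9288) write a = 2198 + 9288t. Substituting into a ≡ 2 (mod 7) gives 9288t ≡ 2 (mod 7), and since 6⁻¹ ≡ 6 (mod 7), t ≡ 5. Hence a ≡ 2198 + 9288·5 = 48638 (mod 65016).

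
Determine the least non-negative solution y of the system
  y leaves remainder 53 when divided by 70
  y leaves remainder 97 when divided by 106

2853

Combine the congruences pairwise.
gcd(70, 106) = 2 and 2 | (97 − 53), so the pair is consistent; merging gives y ≡ 2853 (mod 3710), where 3710 = lcm(70, 106).
The solution is unique modulo lcm(70, 106) = 3710.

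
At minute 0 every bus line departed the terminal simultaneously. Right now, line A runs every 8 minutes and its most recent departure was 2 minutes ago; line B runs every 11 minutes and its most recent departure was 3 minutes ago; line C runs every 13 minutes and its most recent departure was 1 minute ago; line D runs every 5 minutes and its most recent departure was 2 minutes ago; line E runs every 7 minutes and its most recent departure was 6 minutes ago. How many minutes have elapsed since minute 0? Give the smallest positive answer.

Combine the congruences pairwise.
From t ≡ 2 (mod 8) write t = 2 + 8s. Substituting into t ≡ 3 (mod 11) gives 8s ≡ 1 (mod 11), and since 8⁻¹ ≡ 7 (mod 11), s ≡ 7. Hence t ≡ 2 + 8·7 = 58 (mod 88).
From t ≡ 58 (mod 88) write t = 58 + 88s. Substituting into t ≡ 1 (mod 13) gives 88s ≡ 8 (mod 13), and since 10⁻¹ ≡ 4 (mod 13), s ≡ 6. Hence t ≡ 58 + 88·6 = 586 (mod 1144).
From t ≡ 586 (mod 1144) write t = 586 + 1144s. Substituting into t ≡ 2 (mod 5) gives 1144s ≡ 1 (mod 5), and since 4⁻¹ ≡ 4 (mod 5), s ≡ 4. Hence t ≡ 586 + 1144·4 = 5162 (mod 5720).
From t ≡ 5162 (mod 5720) write t = 5162 + 5720s. Substituting into t ≡ 6 (mod 7) gives 5720s ≡ 3 (mod 7), and since 1⁻¹ ≡ 1 (mod 7), s ≡ 3. Hence t ≡ 5162 + 5720·3 = 22322 (mod 40040).

22322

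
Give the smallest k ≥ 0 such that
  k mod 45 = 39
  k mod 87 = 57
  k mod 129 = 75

24069

gcd(45, 87) = 3 and 3 | (57 − 39), so the pair is consistent; merging gives k ≡ 579 (mod 1305), where 1305 = lcm(45, 87).
gcd(1305, 129) = 3 and 3 | (75 − 579), so the pair is consistent; merging gives k ≡ 24069 (mod 56115), where 56115 = lcm(1305, 129).
The solution is unique modulo lcm(45, 87, 129) = 56115.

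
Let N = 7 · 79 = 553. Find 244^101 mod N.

517

Mod 7: 244 ≡ 6; by Fermat, exponent reduces to 101 mod 6 = 5; 6^5 ≡ 6 (mod 7).
Mod 79: 244 ≡ 7; by Fermat, exponent reduces to 101 mod 78 = 23; 7^23 ≡ 43 (mod 79).
Combine by CRT: x ≡ 6 (mod 7), x ≡ 43 (mod 79) ⇒ x ≡ 517 (mod 553).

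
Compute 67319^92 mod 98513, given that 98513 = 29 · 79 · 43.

Mod 29: 67319 ≡ 10; by Fermat, exponent reduces to 92 mod 28 = 8; 10^8 ≡ 25 (mod 29).
Mod 79: 67319 ≡ 11; by Fermat, exponent reduces to 92 mod 78 = 14; 11^14 ≡ 16 (mod 79).
Mod 43: 67319 ≡ 24; by Fermat, exponent reduces to 92 mod 42 = 8; 24^8 ≡ 15 (mod 43).
Combine by CRT: x ≡ 25 (mod 29), x ≡ 16 (mod 79), x ≡ 15 (mod 43) ⇒ x ≡ 40306 (mod 98513).

40306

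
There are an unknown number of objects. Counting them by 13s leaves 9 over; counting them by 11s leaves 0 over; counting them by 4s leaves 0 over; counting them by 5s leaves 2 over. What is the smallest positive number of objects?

From N ≡ 9 (mod 13) write N = 9 + 13t. Substituting into N ≡ 0 (mod 11) gives 13t ≡ 2 (mod 11), and since 2⁻¹ ≡ 6 (mod 11), t ≡ 1. Hence N ≡ 9 + 13·1 = 22 (mod 143).
From N ≡ 22 (mod 143) write N = 22 + 143t. Substituting into N ≡ 0 (mod 4) gives 143t ≡ 2 (mod 4), and since 3⁻¹ ≡ 3 (mod 4), t ≡ 2. Hence N ≡ 22 + 143·2 = 308 (mod 572).
From N ≡ 308 (mod 572) write N = 308 + 572t. Substituting into N ≡ 2 (mod 5) gives 572t ≡ 4 (mod 5), and since 2⁻¹ ≡ 3 (mod 5), t ≡ 2. Hence N ≡ 308 + 572·2 = 1452 (mod 2860).

1452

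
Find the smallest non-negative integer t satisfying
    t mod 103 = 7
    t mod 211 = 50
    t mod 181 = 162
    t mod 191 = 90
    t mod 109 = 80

From t ≡ 7 (mod 103) write t = 7 + 103s. Substituting into t ≡ 50 (mod 211) gives 103s ≡ 43 (mod 211), and since 103⁻¹ ≡ 84 (mod 211), s ≡ 25. Hence t ≡ 7 + 103·25 = 2582 (mod 21733).
From t ≡ 2582 (mod 21733) write t = 2582 + 21733s. Substituting into t ≡ 162 (mod 181) gives 21733s ≡ 114 (mod 181), and since 13⁻¹ ≡ 14 (mod 181), s ≡ 148. Hence t ≡ 2582 + 21733·148 = 3219066 (mod 3933673).
From t ≡ 3219066 (mod 3933673) write t = 3219066 + 3933673s. Substituting into t ≡ 90 (mod 191) gives 3933673s ≡ 138 (mod 191), and since 28⁻¹ ≡ 116 (mod 191), s ≡ 155. Hence t ≡ 3219066 + 3933673·155 = 612938381 (mod 751331543).
From t ≡ 612938381 (mod 751331543) write t = 612938381 + 751331543s. Substituting into t ≡ 80 (mod 109) gives 751331543s ≡ 91 (mod 109), and since 102⁻¹ ≡ 31 (mod 109), s ≡ 96. Hence t ≡ 612938381 + 751331543·96 = 72740766509 (mod 81895138187).

72740766509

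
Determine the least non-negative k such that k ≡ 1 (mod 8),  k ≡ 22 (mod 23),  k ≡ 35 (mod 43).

From k ≡ 1 (mod 8) write k = 1 + 8t. Substituting into k ≡ 22 (mod 23) gives 8t ≡ 21 (mod 23), and since 8⁻¹ ≡ 3 (mod 23), t ≡ 17. Hence k ≡ 1 + 8·17 = 137 (mod 184).
From k ≡ 137 (mod 184) write k = 137 + 184t. Substituting into k ≡ 35 (mod 43) gives 184t ≡ 27 (mod 43), and since 12⁻¹ ≡ 18 (mod 43), t ≡ 13. Hence k ≡ 137 + 184·13 = 2529 (mod 7912).

2529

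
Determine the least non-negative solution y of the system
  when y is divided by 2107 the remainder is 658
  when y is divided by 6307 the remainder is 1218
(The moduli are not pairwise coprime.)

Combine the congruences pairwise.
gcd(2107, 6307) = 7 and 7 | (1218 − 658), so the pair is consistent; merging gives y ≡ 253498 (mod 1898407), where 1898407 = lcm(2107, 6307).
The solution is unique modulo lcm(2107, 6307) = 1898407.

253498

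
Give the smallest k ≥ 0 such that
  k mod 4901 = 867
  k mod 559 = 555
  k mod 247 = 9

1319236

gcd(4901, 559) = 13 and 13 | (555 − 867), so the pair is consistent; merging gives k ≡ 54778 (mod 210743), where 210743 = lcm(4901, 559).
gcd(210743, 247) = 13 and 13 | (9 − 54778), so the pair is consistent; merging gives k ≡ 1319236 (mod 4004117), where 4004117 = lcm(210743, 247).
The solution is unique modulo lcm(4901, 559, 247) = 4004117.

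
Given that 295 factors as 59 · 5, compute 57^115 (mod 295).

Mod 59: 57 ≡ 57; by Fermat, exponent reduces to 115 mod 58 = 57; 57^57 ≡ 29 (mod 59).
Mod 5: 57 ≡ 2; by Fermat, exponent reduces to 115 mod 4 = 3; 2^3 ≡ 3 (mod 5).
Combine by CRT: x ≡ 29 (mod 59), x ≡ 3 (mod 5) ⇒ x ≡ 88 (mod 295).

88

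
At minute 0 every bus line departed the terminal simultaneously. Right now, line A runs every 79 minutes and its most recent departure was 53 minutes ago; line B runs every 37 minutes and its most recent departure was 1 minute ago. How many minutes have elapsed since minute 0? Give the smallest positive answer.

2739

Combine the congruences pairwise.
From t ≡ 53 (mod 79) write t = 53 + 79s. Substituting into t ≡ 1 (mod 37) gives 79s ≡ 22 (mod 37), and since 5⁻¹ ≡ 15 (mod 37), s ≡ 34. Hence t ≡ 53 + 79·34 = 2739 (mod 2923).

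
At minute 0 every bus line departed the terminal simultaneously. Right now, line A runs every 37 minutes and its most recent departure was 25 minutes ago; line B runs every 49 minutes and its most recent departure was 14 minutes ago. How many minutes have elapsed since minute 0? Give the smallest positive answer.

From t ≡ 25 (mod 37) write t = 25 + 37s. Substituting into t ≡ 14 (mod 49) gives 37s ≡ 38 (mod 49), and since 37⁻¹ ≡ 4 (mod 49), s ≡ 5. Hence t ≡ 25 + 37·5 = 210 (mod 1813).

210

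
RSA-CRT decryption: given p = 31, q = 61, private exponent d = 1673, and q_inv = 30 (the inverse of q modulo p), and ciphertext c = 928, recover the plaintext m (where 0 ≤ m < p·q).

1511

d_p = d mod (p−1) = 1673 mod 30 = 23; d_q = d mod (q−1) = 53.
m₁ = c^(d_p) mod p: c ≡ 29 (mod 31), and 29^23 mod 31 = 23.
m₂ = c^(d_q) mod q: c ≡ 13 (mod 61), and 13^53 mod 61 = 47.
h = q_inv·(m₁ − m₂) mod p = 30·(23 − 47) mod 31 = 24.
m = m₂ + h·q = 47 + 24·61 = 1511.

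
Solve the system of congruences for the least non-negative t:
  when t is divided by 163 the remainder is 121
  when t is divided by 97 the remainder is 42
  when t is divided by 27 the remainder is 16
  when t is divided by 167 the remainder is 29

From t ≡ 121 (mod 163) write t = 121 + 163s. Substituting into t ≡ 42 (mod 97) gives 163s ≡ 18 (mod 97), and since 66⁻¹ ≡ 25 (mod 97), s ≡ 62. Hence t ≡ 121 + 163·62 = 10227 (mod 15811).
From t ≡ 10227 (mod 15811) write t = 10227 + 15811s. Substituting into t ≡ 16 (mod 27) gives 15811s ≡ 22 (mod 27), and since 16⁻¹ ≡ 22 (mod 27), s ≡ 25. Hence t ≡ 10227 + 15811·25 = 405502 (mod 426897).
From t ≡ 405502 (mod 426897) write t = 405502 + 426897s. Substituting into t ≡ 29 (mod 167) gives 426897s ≡ 3 (mod 167), and since 45⁻¹ ≡ 26 (mod 167), s ≡ 78. Hence t ≡ 405502 + 426897·78 = 33703468 (mod 71291799).

33703468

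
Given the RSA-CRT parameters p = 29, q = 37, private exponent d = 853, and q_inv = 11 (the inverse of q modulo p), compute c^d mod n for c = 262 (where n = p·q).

d_p = d mod (p−1) = 853 mod 28 = 13; d_q = d mod (q−1) = 25.
m₁ = c^(d_p) mod p: c ≡ 1 (mod 29), and 1^13 mod 29 = 1.
m₂ = c^(d_q) mod q: c ≡ 3 (mod 37), and 3^25 mod 37 = 4.
h = q_inv·(m₁ − m₂) mod p = 11·(1 − 4) mod 29 = 25.
m = m₂ + h·q = 4 + 25·37 = 929.

929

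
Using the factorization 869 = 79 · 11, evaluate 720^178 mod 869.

389

Mod 79: 720 ≡ 9; by Fermat, exponent reduces to 178 mod 78 = 22; 9^22 ≡ 73 (mod 79).
Mod 11: 720 ≡ 5; by Fermat, exponent reduces to 178 mod 10 = 8; 5^8 ≡ 4 (mod 11).
Combine by CRT: x ≡ 73 (mod 79), x ≡ 4 (mod 11) ⇒ x ≡ 389 (mod 869).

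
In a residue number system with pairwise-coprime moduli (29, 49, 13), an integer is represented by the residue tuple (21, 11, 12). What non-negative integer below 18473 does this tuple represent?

The moduli are pairwise coprime; N = 29·49·13 = 18473.
N/29 = 637; 637 ≡ 28 (mod 29); 28·28 ≡ 1, so inverse 28.
N/49 = 377; 377 ≡ 34 (mod 49); 34·13 ≡ 1, so inverse 13.
N/13 = 1421; 1421 ≡ 4 (mod 13); 4·10 ≡ 1, so inverse 10.
x ≡ 21·637·28 + 11·377·13 + 12·1421·10 = 598987.
598987 mod 18473 = 7851.

7851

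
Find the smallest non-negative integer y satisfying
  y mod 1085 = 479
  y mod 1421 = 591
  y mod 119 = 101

gcd(1085, 1421) = 7 and 7 | (591 − 479), so the pair is consistent; merging gives y ≡ 146954 (mod 220255), where 220255 = lcm(1085, 1421).
gcd(220255, 119) = 7 and 7 | (101 − 146954), so the pair is consistent; merging gives y ≡ 2129249 (mod 3744335), where 3744335 = lcm(220255, 119).
The solution is unique modulo lcm(1085, 1421, 119) = 3744335.

2129249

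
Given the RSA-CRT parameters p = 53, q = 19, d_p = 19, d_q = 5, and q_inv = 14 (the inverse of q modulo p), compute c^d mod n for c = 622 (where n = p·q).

504

m₁ = c^(d_p) mod p: c ≡ 39 (mod 53), and 39^19 mod 53 = 27.
m₂ = c^(d_q) mod q: c ≡ 14 (mod 19), and 14^5 mod 19 = 10.
h = q_inv·(m₁ − m₂) mod p = 14·(27 − 10) mod 53 = 26.
m = m₂ + h·q = 10 + 26·19 = 504.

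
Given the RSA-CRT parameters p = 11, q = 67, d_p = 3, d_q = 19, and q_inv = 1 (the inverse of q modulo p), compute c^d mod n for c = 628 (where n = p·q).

694

m₁ = c^(d_p) mod p: c ≡ 1 (mod 11), and 1^3 mod 11 = 1.
m₂ = c^(d_q) mod q: c ≡ 25 (mod 67), and 25^19 mod 67 = 24.
h = q_inv·(m₁ − m₂) mod p = 1·(1 − 24) mod 11 = 10.
m = m₂ + h·q = 24 + 10·67 = 694.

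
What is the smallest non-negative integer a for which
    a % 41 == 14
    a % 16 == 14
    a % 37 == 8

From a ≡ 14 (mod 41) write a = 14 + 41t. Substituting into a ≡ 14 (mod 16) gives 41t ≡ 0 (mod 16), and since 9⁻¹ ≡ 9 (mod 16), t ≡ 0. Hence a ≡ 14 + 41·0 = 14 (mod 656).
From a ≡ 14 (mod 656) write a = 14 + 656t. Substituting into a ≡ 8 (mod 37) gives 656t ≡ 31 (mod 37), and since 27⁻¹ ≡ 11 (mod 37), t ≡ 8. Hence a ≡ 14 + 656·8 = 5262 (mod 24272).

5262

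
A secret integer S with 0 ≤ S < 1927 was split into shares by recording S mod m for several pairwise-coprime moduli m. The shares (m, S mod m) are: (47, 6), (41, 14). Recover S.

From S ≡ 6 (mod 47) write S = 6 + 47t. Substituting into S ≡ 14 (mod 41) gives 47t ≡ 8 (mod 41), and since 6⁻¹ ≡ 7 (mod 41), t ≡ 15. Hence S ≡ 6 + 47·15 = 711 (mod 1927).

711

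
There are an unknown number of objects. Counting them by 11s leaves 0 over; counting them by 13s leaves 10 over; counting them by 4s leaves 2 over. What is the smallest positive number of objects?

374

The moduli are pairwise coprime; M = 11·13·4 = 572.
M/11 = 52; 52 ≡ 8 (mod 11); 8·7 ≡ 1, so inverse 7.
M/13 = 44; 44 ≡ 5 (mod 13); 5·8 ≡ 1, so inverse 8.
M/4 = 143; 143 ≡ 3 (mod 4); 3·3 ≡ 1, so inverse 3.
N ≡ 0·52·7 + 10·44·8 + 2·143·3 = 4378.
4378 mod 572 = 374.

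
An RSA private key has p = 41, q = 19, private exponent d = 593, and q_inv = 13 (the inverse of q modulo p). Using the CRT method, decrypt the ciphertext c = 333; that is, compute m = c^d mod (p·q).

572

d_p = d mod (p−1) = 593 mod 40 = 33; d_q = d mod (q−1) = 17.
m₁ = c^(d_p) mod p: c ≡ 5 (mod 41), and 5^33 mod 41 = 39.
m₂ = c^(d_q) mod q: c ≡ 10 (mod 19), and 10^17 mod 19 = 2.
h = q_inv·(m₁ − m₂) mod p = 13·(39 − 2) mod 41 = 30.
m = m₂ + h·q = 2 + 30·19 = 572.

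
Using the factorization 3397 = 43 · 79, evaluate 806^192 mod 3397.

Mod 43: 806 ≡ 32; by Fermat, exponent reduces to 192 mod 42 = 24; 32^24 ≡ 41 (mod 43).
Mod 79: 806 ≡ 16; by Fermat, exponent reduces to 192 mod 78 = 36; 16^36 ≡ 46 (mod 79).
Combine by CRT: x ≡ 41 (mod 43), x ≡ 46 (mod 79) ⇒ x ≡ 1073 (mod 3397).

1073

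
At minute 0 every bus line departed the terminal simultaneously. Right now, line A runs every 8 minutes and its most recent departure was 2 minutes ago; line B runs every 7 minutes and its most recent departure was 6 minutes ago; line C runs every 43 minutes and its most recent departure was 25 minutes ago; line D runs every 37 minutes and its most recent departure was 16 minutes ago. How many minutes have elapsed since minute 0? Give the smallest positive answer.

16666

The moduli are pairwise coprime; N = 8·7·43·37 = 89096.
N/8 = 11137; 11137 ≡ 1 (mod 8), inverse 1.
N/7 = 12728; 12728 ≡ 2 (mod 7); 2·4 ≡ 1, so inverse 4.
N/43 = 2072; 2072 ≡ 8 (mod 43); 8·27 ≡ 1, so inverse 27.
N/37 = 2408; 2408 ≡ 3 (mod 37); 3·25 ≡ 1, so inverse 25.
t ≡ 2·11137·1 + 6·12728·4 + 25·2072·27 + 16·2408·25 = 2689546.
2689546 mod 89096 = 16666.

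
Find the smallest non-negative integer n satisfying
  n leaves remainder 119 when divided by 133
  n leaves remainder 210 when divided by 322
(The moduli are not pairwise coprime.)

5040

gcd(133, 322) = 7 and 7 | (210 − 119), so the pair is consistent; merging gives n ≡ 5040 (mod 6118), where 6118 = lcm(133, 322).
The solution is unique modulo lcm(133, 322) = 6118.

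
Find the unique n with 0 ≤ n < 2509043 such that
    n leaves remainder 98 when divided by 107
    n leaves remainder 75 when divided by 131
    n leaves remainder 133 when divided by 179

1226104

From n ≡ 98 (mod 107) write n = 98 + 107t. Substituting into n ≡ 75 (mod 131) gives 107t ≡ 108 (mod 131), and since 107⁻¹ ≡ 60 (mod 131), t ≡ 61. Hence n ≡ 98 + 107·61 = 6625 (mod 14017).
From n ≡ 6625 (mod 14017) write n = 6625 + 14017t. Substituting into n ≡ 133 (mod 179) gives 14017t ≡ 131 (mod 179), and since 55⁻¹ ≡ 166 (mod 179), t ≡ 87. Hence n ≡ 6625 + 14017·87 = 1226104 (mod 2509043).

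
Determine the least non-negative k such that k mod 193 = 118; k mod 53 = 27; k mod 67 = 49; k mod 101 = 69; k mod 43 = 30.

1846744164

The moduli are pairwise coprime; N = 193·53·67·101·43 = 2976444649.
N/193 = 15421993; 15421993 ≡ 135 (mod 193); 135·183 ≡ 1, so inverse 183.
N/53 = 56159333; 56159333 ≡ 3 (mod 53); 3·18 ≡ 1, so inverse 18.
N/67 = 44424547; 44424547 ≡ 63 (mod 67); 63·50 ≡ 1, so inverse 50.
N/101 = 29469749; 29469749 ≡ 70 (mod 101); 70·13 ≡ 1, so inverse 13.
N/43 = 69219643; 69219643 ≡ 6 (mod 43); 6·36 ≡ 1, so inverse 36.
k ≡ 118·15421993·183 + 27·56159333·18 + 49·44424547·50 + 69·29469749·13 + 30·69219643·36 = 570347672123.
570347672123 mod 2976444649 = 1846744164.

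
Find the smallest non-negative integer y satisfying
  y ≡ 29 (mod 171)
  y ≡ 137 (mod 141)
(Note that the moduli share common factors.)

2252

gcd(171, 141) = 3 and 3 | (137 − 29), so the pair is consistent; merging gives y ≡ 2252 (mod 8037), where 8037 = lcm(171, 141).
The solution is unique modulo lcm(171, 141) = 8037.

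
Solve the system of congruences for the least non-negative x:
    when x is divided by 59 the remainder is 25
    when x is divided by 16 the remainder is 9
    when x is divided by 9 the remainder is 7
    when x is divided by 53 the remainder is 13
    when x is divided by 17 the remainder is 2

5284537

From x ≡ 25 (mod 59) write x = 25 + 59t. Substituting into x ≡ 9 (mod 16) gives 59t ≡ 0 (mod 16), and since 11⁻¹ ≡ 3 (mod 16), t ≡ 0. Hence x ≡ 25 + 59·0 = 25 (mod 944).
From x ≡ 25 (mod 944) write x = 25 + 944t. Substituting into x ≡ 7 (mod 9) gives 944t ≡ 0 (mod 9), and since 8⁻¹ ≡ 8 (mod 9), t ≡ 0. Hence x ≡ 25 + 944·0 = 25 (mod 8496).
From x ≡ 25 (mod 8496) write x = 25 + 8496t. Substituting into x ≡ 13 (mod 53) gives 8496t ≡ 41 (mod 53), and since 16⁻¹ ≡ 10 (mod 53), t ≡ 39. Hence x ≡ 25 + 8496·39 = 331369 (mod 450288).
From x ≡ 331369 (mod 450288) write x = 331369 + 450288t. Substituting into x ≡ 2 (mod 17) gives 450288t ≡ 14 (mod 17), and since 9⁻¹ ≡ 2 (mod 17), t ≡ 11. Hence x ≡ 331369 + 450288·11 = 5284537 (mod 7654896).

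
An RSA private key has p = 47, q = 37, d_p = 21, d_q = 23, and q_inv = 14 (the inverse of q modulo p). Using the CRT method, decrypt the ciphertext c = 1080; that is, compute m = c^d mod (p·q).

m₁ = c^(d_p) mod p: c ≡ 46 (mod 47), and 46^21 mod 47 = 46.
m₂ = c^(d_q) mod q: c ≡ 7 (mod 37), and 7^23 mod 37 = 9.
h = q_inv·(m₁ − m₂) mod p = 14·(46 − 9) mod 47 = 1.
m = m₂ + h·q = 9 + 1·37 = 46.

46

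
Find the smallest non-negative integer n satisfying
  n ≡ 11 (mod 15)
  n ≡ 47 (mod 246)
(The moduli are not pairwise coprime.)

1031

gcd(15, 246) = 3 and 3 | (47 − 11), so the pair is consistent; merging gives n ≡ 1031 (mod 1230), where 1230 = lcm(15, 246).
The solution is unique modulo lcm(15, 246) = 1230.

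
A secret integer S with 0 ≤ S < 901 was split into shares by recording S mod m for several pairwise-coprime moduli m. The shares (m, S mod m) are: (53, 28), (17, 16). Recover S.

Combine the congruences pairwise.
From S ≡ 28 (mod 53) write S = 28 + 53t. Substituting into S ≡ 16 (mod 17) gives 53t ≡ 5 (mod 17), and since 2⁻¹ ≡ 9 (mod 17), t ≡ 11. Hence S ≡ 28 + 53·11 = 611 (mod 901).

611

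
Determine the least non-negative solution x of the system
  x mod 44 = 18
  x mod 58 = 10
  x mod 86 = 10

gcd(44, 58) = 2 and 2 | (10 − 18), so the pair is consistent; merging gives x ≡ 590 (mod 1276), where 1276 = lcm(44, 58).
gcd(1276, 86) = 2 and 2 | (10 − 590), so the pair is consistent; merging gives x ≡ 29938 (mod 54868), where 54868 = lcm(1276, 86).
The solution is unique modulo lcm(44, 58, 86) = 54868.

29938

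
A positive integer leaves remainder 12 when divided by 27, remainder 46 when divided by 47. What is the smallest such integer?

93

From n ≡ 12 (mod 27) write n = 12 + 27t. Substituting into n ≡ 46 (mod 47) gives 27t ≡ 34 (mod 47), and since 27⁻¹ ≡ 7 (mod 47), t ≡ 3. Hence n ≡ 12 + 27·3 = 93 (mod 1269).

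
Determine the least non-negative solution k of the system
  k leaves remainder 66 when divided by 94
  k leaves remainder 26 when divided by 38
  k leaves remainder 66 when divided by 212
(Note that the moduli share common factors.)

139562

gcd(94, 38) = 2 and 2 | (26 − 66), so the pair is consistent; merging gives k ≡ 254 (mod 1786), where 1786 = lcm(94, 38).
gcd(1786, 212) = 2 and 2 | (66 − 254), so the pair is consistent; merging gives k ≡ 139562 (mod 189316), where 189316 = lcm(1786, 212).
The solution is unique modulo lcm(94, 38, 212) = 189316.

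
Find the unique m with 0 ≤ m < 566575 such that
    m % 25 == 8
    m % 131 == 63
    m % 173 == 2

120583

From m ≡ 8 (mod 25) write m = 8 + 25t. Substituting into m ≡ 63 (mod 131) gives 25t ≡ 55 (mod 131), and since 25⁻¹ ≡ 21 (mod 131), t ≡ 107. Hence m ≡ 8 + 25·107 = 2683 (mod 3275).
From m ≡ 2683 (mod 3275) write m = 2683 + 3275t. Substituting into m ≡ 2 (mod 173) gives 3275t ≡ 87 (mod 173), and since 161⁻¹ ≡ 72 (mod 173), t ≡ 36. Hence m ≡ 2683 + 3275·36 = 120583 (mod 566575).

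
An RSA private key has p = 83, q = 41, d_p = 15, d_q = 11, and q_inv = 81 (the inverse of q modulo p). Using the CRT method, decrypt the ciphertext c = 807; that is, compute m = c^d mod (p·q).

2220

m₁ = c^(d_p) mod p: c ≡ 60 (mod 83), and 60^15 mod 83 = 62.
m₂ = c^(d_q) mod q: c ≡ 28 (mod 41), and 28^11 mod 41 = 6.
h = q_inv·(m₁ − m₂) mod p = 81·(62 − 6) mod 83 = 54.
m = m₂ + h·q = 6 + 54·41 = 2220.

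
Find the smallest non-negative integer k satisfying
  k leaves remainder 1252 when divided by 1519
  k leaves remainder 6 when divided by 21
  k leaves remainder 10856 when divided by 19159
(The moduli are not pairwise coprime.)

gcd(1519, 21) = 7 and 7 | (6 − 1252), so the pair is consistent; merging gives k ≡ 4290 (mod 4557), where 4557 = lcm(1519, 21).
gcd(4557, 19159) = 49 and 49 | (10856 − 4290), so the pair is consistent; merging gives k ≡ 719739 (mod 1781787), where 1781787 = lcm(4557, 19159).
The solution is unique modulo lcm(1519, 21, 19159) = 1781787.

719739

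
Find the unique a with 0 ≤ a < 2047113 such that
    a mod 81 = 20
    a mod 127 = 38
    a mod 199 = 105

From a ≡ 20 (mod 81) write a = 20 + 81t. Substituting into a ≡ 38 (mod 127) gives 81t ≡ 18 (mod 127), and since 81⁻¹ ≡ 69 (mod 127), t ≡ 99. Hence a ≡ 20 + 81·99 = 8039 (mod 10287).
From a ≡ 8039 (mod 10287) write a = 8039 + 10287t. Substituting into a ≡ 105 (mod 199) gives 10287t ≡ 26 (mod 199), and since 138⁻¹ ≡ 137 (mod 199), t ≡ 179. Hence a ≡ 8039 + 10287·179 = 1849412 (mod 2047113).

1849412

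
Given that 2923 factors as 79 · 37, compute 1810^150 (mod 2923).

Mod 79: 1810 ≡ 72; by Fermat, exponent reduces to 150 mod 78 = 72; 72^72 ≡ 22 (mod 79).
Mod 37: 1810 ≡ 34; by Fermat, exponent reduces to 150 mod 36 = 6; 34^6 ≡ 26 (mod 37).
Combine by CRT: x ≡ 22 (mod 79), x ≡ 26 (mod 37) ⇒ x ≡ 1839 (mod 2923).

1839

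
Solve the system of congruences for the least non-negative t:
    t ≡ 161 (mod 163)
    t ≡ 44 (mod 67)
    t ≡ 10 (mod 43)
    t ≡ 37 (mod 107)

From t ≡ 161 (mod 163) write t = 161 + 163s. Substituting into t ≡ 44 (mod 67) gives 163s ≡ 17 (mod 67), and since 29⁻¹ ≡ 37 (mod 67), s ≡ 26. Hence t ≡ 161 + 163·26 = 4399 (mod 10921).
From t ≡ 4399 (mod 10921) write t = 4399 + 10921s. Substituting into t ≡ 10 (mod 43) gives 10921s ≡ 40 (mod 43), and since 42⁻¹ ≡ 42 (mod 43), s ≡ 3. Hence t ≡ 4399 + 10921·3 = 37162 (mod 469603).
From t ≡ 37162 (mod 469603) write t = 37162 + 469603s. Substituting into t ≡ 37 (mod 107) gives 469603s ≡ 4 (mod 107), and since 87⁻¹ ≡ 16 (mod 107), s ≡ 64. Hence t ≡ 37162 + 469603·64 = 30091754 (mod 50247521).

30091754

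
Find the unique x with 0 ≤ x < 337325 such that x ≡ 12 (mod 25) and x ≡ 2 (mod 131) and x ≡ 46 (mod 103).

246937

The moduli are pairwise coprime; N = 25·131·103 = 337325.
N/25 = 13493; 13493 ≡ 18 (mod 25); 18·7 ≡ 1, so inverse 7.
N/131 = 2575; 2575 ≡ 86 (mod 131); 86·32 ≡ 1, so inverse 32.
N/103 = 3275; 3275 ≡ 82 (mod 103); 82·49 ≡ 1, so inverse 49.
x ≡ 12·13493·7 + 2·2575·32 + 46·3275·49 = 8680062.
8680062 mod 337325 = 246937.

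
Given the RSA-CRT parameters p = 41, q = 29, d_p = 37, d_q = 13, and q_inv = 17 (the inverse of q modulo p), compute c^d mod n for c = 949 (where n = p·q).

m₁ = c^(d_p) mod p: c ≡ 6 (mod 41), and 6^37 mod 41 = 15.
m₂ = c^(d_q) mod q: c ≡ 21 (mod 29), and 21^13 mod 29 = 11.
h = q_inv·(m₁ − m₂) mod p = 17·(15 − 11) mod 41 = 27.
m = m₂ + h·q = 11 + 27·29 = 794.

794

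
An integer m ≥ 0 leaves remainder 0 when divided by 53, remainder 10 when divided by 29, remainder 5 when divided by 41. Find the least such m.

Combine the congruences pairwise.
From m ≡ 0 (mod 53) write m = 0 + 53t. Substituting into m ≡ 10 (mod 29) gives 53t ≡ 10 (mod 29), and since 24⁻¹ ≡ 23 (mod 29), t ≡ 27. Hence m ≡ 0 + 53·27 = 1431 (mod 1537).
From m ≡ 1431 (mod 1537) write m = 1431 + 1537t. Substituting into m ≡ 5 (mod 41) gives 1537t ≡ 9 (mod 41), and since 20⁻¹ ≡ 39 (mod 41), t ≡ 23. Hence m ≡ 1431 + 1537·23 = 36782 (mod 63017).

36782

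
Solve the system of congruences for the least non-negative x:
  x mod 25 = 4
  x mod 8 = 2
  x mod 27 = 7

From x ≡ 4 (mod 25) write x = 4 + 25t. Substituting into x ≡ 2 (mod 8) gives 25t ≡ 6 (mod 8), and since 1⁻¹ ≡ 1 (mod 8), t ≡ 6. Hence x ≡ 4 + 25·6 = 154 (mod 200).
From x ≡ 154 (mod 200) write x = 154 + 200t. Substituting into x ≡ 7 (mod 27) gives 200t ≡ 15 (mod 27), and since 11⁻¹ ≡ 5 (mod 27), t ≡ 21. Hence x ≡ 154 + 200·21 = 4354 (mod 5400).

4354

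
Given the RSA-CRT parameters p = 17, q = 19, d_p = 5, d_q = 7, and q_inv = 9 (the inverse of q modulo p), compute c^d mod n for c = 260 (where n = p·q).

m₁ = c^(d_p) mod p: c ≡ 5 (mod 17), and 5^5 mod 17 = 14.
m₂ = c^(d_q) mod q: c ≡ 13 (mod 19), and 13^7 mod 19 = 10.
h = q_inv·(m₁ − m₂) mod p = 9·(14 − 10) mod 17 = 2.
m = m₂ + h·q = 10 + 2·19 = 48.

48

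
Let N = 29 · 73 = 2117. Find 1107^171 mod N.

Mod 29: 1107 ≡ 5; by Fermat, exponent reduces to 171 mod 28 = 3; 5^3 ≡ 9 (mod 29).
Mod 73: 1107 ≡ 12; by Fermat, exponent reduces to 171 mod 72 = 27; 12^27 ≡ 27 (mod 73).
Combine by CRT: x ≡ 9 (mod 29), x ≡ 27 (mod 73) ⇒ x ≡ 1633 (mod 2117).

1633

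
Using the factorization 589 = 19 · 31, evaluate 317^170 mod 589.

377

Mod 19: 317 ≡ 13; by Fermat, exponent reduces to 170 mod 18 = 8; 13^8 ≡ 16 (mod 19).
Mod 31: 317 ≡ 7; by Fermat, exponent reduces to 170 mod 30 = 20; 7^20 ≡ 5 (mod 31).
Combine by CRT: x ≡ 16 (mod 19), x ≡ 5 (mod 31) ⇒ x ≡ 377 (mod 589).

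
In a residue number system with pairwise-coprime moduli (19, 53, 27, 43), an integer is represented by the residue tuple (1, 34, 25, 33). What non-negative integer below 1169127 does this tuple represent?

1102381

From x ≡ 1 (mod 19) write x = 1 + 19t. Substituting into x ≡ 34 (mod 53) gives 19t ≡ 33 (mod 53), and since 19⁻¹ ≡ 14 (mod 53), t ≡ 38. Hence x ≡ 1 + 19·38 = 723 (mod 1007).
From x ≡ 723 (mod 1007) write x = 723 + 1007t. Substituting into x ≡ 25 (mod 27) gives 1007t ≡ 4 (mod 27), and since 8⁻¹ ≡ 17 (mod 27), t ≡ 14. Hence x ≡ 723 + 1007·14 = 14821 (mod 27189).
From x ≡ 14821 (mod 27189) write x = 14821 + 27189t. Substituting into x ≡ 33 (mod 43) gives 27189t ≡ 4 (mod 43), and since 13⁻¹ ≡ 10 (mod 43), t ≡ 40. Hence x ≡ 14821 + 27189·40 = 1102381 (mod 1169127).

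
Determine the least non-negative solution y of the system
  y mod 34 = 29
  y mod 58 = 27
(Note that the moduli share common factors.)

607

gcd(34, 58) = 2 and 2 | (27 − 29), so the pair is consistent; merging gives y ≡ 607 (mod 986), where 986 = lcm(34, 58).
The solution is unique modulo lcm(34, 58) = 986.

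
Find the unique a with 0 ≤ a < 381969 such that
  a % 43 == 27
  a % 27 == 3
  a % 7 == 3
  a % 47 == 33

The moduli are pairwise coprime; N = 43·27·7·47 = 381969.
N/43 = 8883; 8883 ≡ 25 (mod 43); 25·31 ≡ 1, so inverse 31.
N/27 = 14147; 14147 ≡ 26 (mod 27); 26·26 ≡ 1, so inverse 26.
N/7 = 54567; 54567 ≡ 2 (mod 7); 2·4 ≡ 1, so inverse 4.
N/47 = 8127; 8127 ≡ 43 (mod 47); 43·35 ≡ 1, so inverse 35.
a ≡ 27·8883·31 + 3·14147·26 + 3·54567·4 + 33·8127·35 = 18580026.
18580026 mod 381969 = 245514.

245514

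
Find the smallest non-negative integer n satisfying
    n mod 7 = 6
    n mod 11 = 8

41

From n ≡ 6 (mod 7) write n = 6 + 7t. Substituting into n ≡ 8 (mod 11) gives 7t ≡ 2 (mod 11), and since 7⁻¹ ≡ 8 (mod 11), t ≡ 5. Hence n ≡ 6 + 7·5 = 41 (mod 77).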